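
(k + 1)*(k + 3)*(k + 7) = k^3 + 11*k^2 + 31*k + 21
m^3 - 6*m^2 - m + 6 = (m - 6)*(m - 1)*(m + 1)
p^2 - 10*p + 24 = (p - 6)*(p - 4)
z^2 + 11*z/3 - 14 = (z - 7/3)*(z + 6)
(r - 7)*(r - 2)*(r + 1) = r^3 - 8*r^2 + 5*r + 14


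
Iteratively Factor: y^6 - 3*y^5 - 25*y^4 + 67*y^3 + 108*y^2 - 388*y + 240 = (y + 4)*(y^5 - 7*y^4 + 3*y^3 + 55*y^2 - 112*y + 60) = (y - 1)*(y + 4)*(y^4 - 6*y^3 - 3*y^2 + 52*y - 60) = (y - 1)*(y + 3)*(y + 4)*(y^3 - 9*y^2 + 24*y - 20) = (y - 5)*(y - 1)*(y + 3)*(y + 4)*(y^2 - 4*y + 4) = (y - 5)*(y - 2)*(y - 1)*(y + 3)*(y + 4)*(y - 2)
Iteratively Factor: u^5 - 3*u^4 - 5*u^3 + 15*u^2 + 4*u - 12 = (u - 3)*(u^4 - 5*u^2 + 4) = (u - 3)*(u - 2)*(u^3 + 2*u^2 - u - 2) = (u - 3)*(u - 2)*(u + 2)*(u^2 - 1) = (u - 3)*(u - 2)*(u + 1)*(u + 2)*(u - 1)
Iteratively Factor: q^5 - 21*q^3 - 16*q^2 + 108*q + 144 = (q - 4)*(q^4 + 4*q^3 - 5*q^2 - 36*q - 36) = (q - 4)*(q + 2)*(q^3 + 2*q^2 - 9*q - 18) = (q - 4)*(q + 2)*(q + 3)*(q^2 - q - 6) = (q - 4)*(q + 2)^2*(q + 3)*(q - 3)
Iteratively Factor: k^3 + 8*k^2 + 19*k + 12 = (k + 4)*(k^2 + 4*k + 3) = (k + 3)*(k + 4)*(k + 1)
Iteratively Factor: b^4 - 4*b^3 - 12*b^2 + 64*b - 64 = (b - 2)*(b^3 - 2*b^2 - 16*b + 32) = (b - 2)^2*(b^2 - 16) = (b - 2)^2*(b + 4)*(b - 4)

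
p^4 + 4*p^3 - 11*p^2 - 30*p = p*(p - 3)*(p + 2)*(p + 5)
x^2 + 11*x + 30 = (x + 5)*(x + 6)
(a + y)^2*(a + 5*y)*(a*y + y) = a^4*y + 7*a^3*y^2 + a^3*y + 11*a^2*y^3 + 7*a^2*y^2 + 5*a*y^4 + 11*a*y^3 + 5*y^4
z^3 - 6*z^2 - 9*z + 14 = (z - 7)*(z - 1)*(z + 2)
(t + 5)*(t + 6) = t^2 + 11*t + 30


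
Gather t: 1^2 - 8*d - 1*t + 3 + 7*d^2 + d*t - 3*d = 7*d^2 - 11*d + t*(d - 1) + 4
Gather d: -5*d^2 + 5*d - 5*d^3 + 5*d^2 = -5*d^3 + 5*d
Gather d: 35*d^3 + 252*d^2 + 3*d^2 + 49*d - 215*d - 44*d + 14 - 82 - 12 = 35*d^3 + 255*d^2 - 210*d - 80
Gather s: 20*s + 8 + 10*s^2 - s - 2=10*s^2 + 19*s + 6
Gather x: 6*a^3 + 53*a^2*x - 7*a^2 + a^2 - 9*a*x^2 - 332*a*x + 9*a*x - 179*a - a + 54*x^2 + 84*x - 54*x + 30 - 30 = 6*a^3 - 6*a^2 - 180*a + x^2*(54 - 9*a) + x*(53*a^2 - 323*a + 30)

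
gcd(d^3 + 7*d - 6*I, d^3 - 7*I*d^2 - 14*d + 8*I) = d^2 - 3*I*d - 2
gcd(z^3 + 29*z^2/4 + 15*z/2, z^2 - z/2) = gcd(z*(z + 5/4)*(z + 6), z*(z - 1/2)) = z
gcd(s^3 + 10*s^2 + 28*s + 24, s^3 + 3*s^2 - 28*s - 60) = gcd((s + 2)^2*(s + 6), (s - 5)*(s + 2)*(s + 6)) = s^2 + 8*s + 12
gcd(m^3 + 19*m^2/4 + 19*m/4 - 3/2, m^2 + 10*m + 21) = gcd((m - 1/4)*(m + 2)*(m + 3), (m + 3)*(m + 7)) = m + 3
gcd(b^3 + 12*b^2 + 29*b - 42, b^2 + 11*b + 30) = b + 6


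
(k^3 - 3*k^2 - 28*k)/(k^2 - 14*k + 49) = k*(k + 4)/(k - 7)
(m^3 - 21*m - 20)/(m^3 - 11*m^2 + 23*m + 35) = (m + 4)/(m - 7)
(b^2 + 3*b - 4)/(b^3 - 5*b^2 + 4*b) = (b + 4)/(b*(b - 4))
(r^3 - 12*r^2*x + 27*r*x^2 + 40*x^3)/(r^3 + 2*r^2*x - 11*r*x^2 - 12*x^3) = (-r^2 + 13*r*x - 40*x^2)/(-r^2 - r*x + 12*x^2)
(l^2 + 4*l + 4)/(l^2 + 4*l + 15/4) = 4*(l^2 + 4*l + 4)/(4*l^2 + 16*l + 15)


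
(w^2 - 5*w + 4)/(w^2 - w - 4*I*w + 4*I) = (w - 4)/(w - 4*I)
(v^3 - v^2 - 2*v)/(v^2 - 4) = v*(v + 1)/(v + 2)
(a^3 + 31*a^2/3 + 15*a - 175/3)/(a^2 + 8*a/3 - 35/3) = (3*a^2 + 16*a - 35)/(3*a - 7)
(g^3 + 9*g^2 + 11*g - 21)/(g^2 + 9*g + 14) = (g^2 + 2*g - 3)/(g + 2)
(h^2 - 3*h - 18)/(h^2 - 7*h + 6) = (h + 3)/(h - 1)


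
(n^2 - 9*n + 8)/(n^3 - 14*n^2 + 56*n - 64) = (n - 1)/(n^2 - 6*n + 8)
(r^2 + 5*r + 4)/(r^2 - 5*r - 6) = (r + 4)/(r - 6)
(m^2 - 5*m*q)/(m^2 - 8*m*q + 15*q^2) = m/(m - 3*q)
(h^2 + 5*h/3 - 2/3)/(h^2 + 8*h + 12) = (h - 1/3)/(h + 6)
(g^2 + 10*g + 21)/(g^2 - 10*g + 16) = (g^2 + 10*g + 21)/(g^2 - 10*g + 16)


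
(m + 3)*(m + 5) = m^2 + 8*m + 15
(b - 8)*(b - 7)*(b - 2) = b^3 - 17*b^2 + 86*b - 112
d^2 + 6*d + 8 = (d + 2)*(d + 4)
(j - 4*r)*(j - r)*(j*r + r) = j^3*r - 5*j^2*r^2 + j^2*r + 4*j*r^3 - 5*j*r^2 + 4*r^3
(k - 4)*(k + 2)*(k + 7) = k^3 + 5*k^2 - 22*k - 56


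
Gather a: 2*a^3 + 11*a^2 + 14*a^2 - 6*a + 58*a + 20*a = 2*a^3 + 25*a^2 + 72*a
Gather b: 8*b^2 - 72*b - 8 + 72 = 8*b^2 - 72*b + 64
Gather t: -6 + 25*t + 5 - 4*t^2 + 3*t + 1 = -4*t^2 + 28*t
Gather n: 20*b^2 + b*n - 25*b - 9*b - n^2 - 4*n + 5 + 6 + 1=20*b^2 - 34*b - n^2 + n*(b - 4) + 12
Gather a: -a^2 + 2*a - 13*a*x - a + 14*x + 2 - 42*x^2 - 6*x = -a^2 + a*(1 - 13*x) - 42*x^2 + 8*x + 2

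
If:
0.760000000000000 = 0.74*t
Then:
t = 1.03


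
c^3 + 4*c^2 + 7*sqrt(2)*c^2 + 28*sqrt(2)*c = c*(c + 4)*(c + 7*sqrt(2))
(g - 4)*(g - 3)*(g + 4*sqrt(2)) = g^3 - 7*g^2 + 4*sqrt(2)*g^2 - 28*sqrt(2)*g + 12*g + 48*sqrt(2)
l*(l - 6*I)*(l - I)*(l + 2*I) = l^4 - 5*I*l^3 + 8*l^2 - 12*I*l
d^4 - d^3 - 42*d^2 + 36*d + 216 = (d - 6)*(d - 3)*(d + 2)*(d + 6)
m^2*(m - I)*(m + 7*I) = m^4 + 6*I*m^3 + 7*m^2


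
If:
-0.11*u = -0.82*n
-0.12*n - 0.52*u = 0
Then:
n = 0.00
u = 0.00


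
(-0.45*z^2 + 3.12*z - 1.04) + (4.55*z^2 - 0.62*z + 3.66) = 4.1*z^2 + 2.5*z + 2.62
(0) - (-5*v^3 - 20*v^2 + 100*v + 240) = 5*v^3 + 20*v^2 - 100*v - 240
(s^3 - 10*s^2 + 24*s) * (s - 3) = s^4 - 13*s^3 + 54*s^2 - 72*s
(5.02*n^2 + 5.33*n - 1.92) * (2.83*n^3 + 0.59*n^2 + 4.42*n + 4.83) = 14.2066*n^5 + 18.0457*n^4 + 19.8995*n^3 + 46.6724*n^2 + 17.2575*n - 9.2736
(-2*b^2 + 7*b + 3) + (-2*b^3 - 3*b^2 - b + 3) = -2*b^3 - 5*b^2 + 6*b + 6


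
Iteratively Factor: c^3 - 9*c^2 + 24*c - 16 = (c - 4)*(c^2 - 5*c + 4) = (c - 4)^2*(c - 1)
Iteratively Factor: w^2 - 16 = (w - 4)*(w + 4)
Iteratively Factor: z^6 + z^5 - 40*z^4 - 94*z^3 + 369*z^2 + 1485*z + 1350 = (z + 2)*(z^5 - z^4 - 38*z^3 - 18*z^2 + 405*z + 675) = (z - 5)*(z + 2)*(z^4 + 4*z^3 - 18*z^2 - 108*z - 135) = (z - 5)*(z + 2)*(z + 3)*(z^3 + z^2 - 21*z - 45) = (z - 5)*(z + 2)*(z + 3)^2*(z^2 - 2*z - 15) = (z - 5)^2*(z + 2)*(z + 3)^2*(z + 3)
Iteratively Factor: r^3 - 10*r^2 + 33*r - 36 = (r - 4)*(r^2 - 6*r + 9) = (r - 4)*(r - 3)*(r - 3)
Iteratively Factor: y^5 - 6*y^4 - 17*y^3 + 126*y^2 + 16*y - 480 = (y + 4)*(y^4 - 10*y^3 + 23*y^2 + 34*y - 120) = (y - 3)*(y + 4)*(y^3 - 7*y^2 + 2*y + 40) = (y - 5)*(y - 3)*(y + 4)*(y^2 - 2*y - 8) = (y - 5)*(y - 4)*(y - 3)*(y + 4)*(y + 2)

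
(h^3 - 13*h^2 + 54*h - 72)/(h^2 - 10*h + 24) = h - 3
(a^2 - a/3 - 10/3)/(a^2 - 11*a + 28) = (3*a^2 - a - 10)/(3*(a^2 - 11*a + 28))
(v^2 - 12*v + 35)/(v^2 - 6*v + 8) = (v^2 - 12*v + 35)/(v^2 - 6*v + 8)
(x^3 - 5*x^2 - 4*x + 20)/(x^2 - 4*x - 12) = (x^2 - 7*x + 10)/(x - 6)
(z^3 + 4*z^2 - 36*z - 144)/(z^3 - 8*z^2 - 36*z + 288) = (z + 4)/(z - 8)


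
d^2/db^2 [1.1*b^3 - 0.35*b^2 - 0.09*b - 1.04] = 6.6*b - 0.7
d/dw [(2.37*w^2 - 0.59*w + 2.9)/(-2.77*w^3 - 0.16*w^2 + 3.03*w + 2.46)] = (6.5649*w^4 - 3.2686*w^3 + 31.1857*w^2 + 12.5884*w - 10.2384)/(7.6729*w^6 + 0.8864*w^5 - 16.7606*w^4 - 14.598*w^3 + 8.3937*w^2 + 14.9076*w + 6.0516)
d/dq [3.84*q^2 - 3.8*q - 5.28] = 7.68*q - 3.8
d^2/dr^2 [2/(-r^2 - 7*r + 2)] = 4*(r^2 + 7*r - (2*r + 7)^2 - 2)/(r^2 + 7*r - 2)^3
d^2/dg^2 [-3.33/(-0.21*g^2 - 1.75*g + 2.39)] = (-0.293706*g^2 - 2.44755*g + 3.33*(0.42*g + 1.75)*(0.84*g + 3.5) + 3.342654)/(0.21*g^2 + 1.75*g - 2.39)^3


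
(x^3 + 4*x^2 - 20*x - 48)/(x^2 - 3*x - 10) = (x^2 + 2*x - 24)/(x - 5)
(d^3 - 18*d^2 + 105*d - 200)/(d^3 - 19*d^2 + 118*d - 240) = (d - 5)/(d - 6)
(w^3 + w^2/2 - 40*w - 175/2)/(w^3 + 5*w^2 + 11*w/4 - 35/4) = 2*(w^2 - 2*w - 35)/(2*w^2 + 5*w - 7)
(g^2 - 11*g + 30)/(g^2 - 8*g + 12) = (g - 5)/(g - 2)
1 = 1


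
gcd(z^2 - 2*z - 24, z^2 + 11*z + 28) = z + 4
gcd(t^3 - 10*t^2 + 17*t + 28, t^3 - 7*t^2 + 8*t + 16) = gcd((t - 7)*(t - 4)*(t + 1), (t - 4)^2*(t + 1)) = t^2 - 3*t - 4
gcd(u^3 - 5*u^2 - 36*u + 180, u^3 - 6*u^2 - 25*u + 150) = u^2 - 11*u + 30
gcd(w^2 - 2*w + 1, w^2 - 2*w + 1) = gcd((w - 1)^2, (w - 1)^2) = w^2 - 2*w + 1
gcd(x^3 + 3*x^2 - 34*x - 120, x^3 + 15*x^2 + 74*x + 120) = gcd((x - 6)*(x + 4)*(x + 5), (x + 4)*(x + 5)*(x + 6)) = x^2 + 9*x + 20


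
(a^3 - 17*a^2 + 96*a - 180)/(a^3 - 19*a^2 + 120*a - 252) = (a - 5)/(a - 7)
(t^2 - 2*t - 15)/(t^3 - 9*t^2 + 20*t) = (t + 3)/(t*(t - 4))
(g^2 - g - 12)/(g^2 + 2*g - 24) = (g + 3)/(g + 6)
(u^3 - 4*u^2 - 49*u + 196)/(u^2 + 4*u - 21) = (u^2 - 11*u + 28)/(u - 3)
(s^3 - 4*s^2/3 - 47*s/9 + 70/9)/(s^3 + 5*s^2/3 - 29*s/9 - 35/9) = (s - 2)/(s + 1)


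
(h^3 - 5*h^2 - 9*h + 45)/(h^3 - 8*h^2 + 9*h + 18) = (h^2 - 2*h - 15)/(h^2 - 5*h - 6)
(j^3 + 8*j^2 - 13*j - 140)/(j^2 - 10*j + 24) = (j^2 + 12*j + 35)/(j - 6)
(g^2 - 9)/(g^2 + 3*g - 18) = (g + 3)/(g + 6)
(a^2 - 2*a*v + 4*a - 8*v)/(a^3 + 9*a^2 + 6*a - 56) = (a - 2*v)/(a^2 + 5*a - 14)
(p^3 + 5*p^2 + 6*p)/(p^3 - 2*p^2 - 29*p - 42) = p/(p - 7)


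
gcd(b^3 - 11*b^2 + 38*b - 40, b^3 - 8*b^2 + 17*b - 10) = b^2 - 7*b + 10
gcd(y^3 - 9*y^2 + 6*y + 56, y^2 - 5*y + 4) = y - 4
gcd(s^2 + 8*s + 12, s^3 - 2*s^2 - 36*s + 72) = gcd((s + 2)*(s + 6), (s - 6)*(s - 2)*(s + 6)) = s + 6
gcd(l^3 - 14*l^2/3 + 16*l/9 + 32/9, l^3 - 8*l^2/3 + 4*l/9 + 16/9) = l^2 - 2*l/3 - 8/9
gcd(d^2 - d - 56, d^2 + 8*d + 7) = d + 7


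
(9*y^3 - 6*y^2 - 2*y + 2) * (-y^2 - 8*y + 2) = -9*y^5 - 66*y^4 + 68*y^3 + 2*y^2 - 20*y + 4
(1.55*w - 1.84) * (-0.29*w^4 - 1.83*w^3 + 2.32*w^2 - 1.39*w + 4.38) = -0.4495*w^5 - 2.3029*w^4 + 6.9632*w^3 - 6.4233*w^2 + 9.3466*w - 8.0592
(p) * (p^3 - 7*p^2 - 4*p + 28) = p^4 - 7*p^3 - 4*p^2 + 28*p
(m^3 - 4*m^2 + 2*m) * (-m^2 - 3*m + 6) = -m^5 + m^4 + 16*m^3 - 30*m^2 + 12*m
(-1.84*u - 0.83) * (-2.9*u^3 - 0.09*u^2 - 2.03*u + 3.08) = 5.336*u^4 + 2.5726*u^3 + 3.8099*u^2 - 3.9823*u - 2.5564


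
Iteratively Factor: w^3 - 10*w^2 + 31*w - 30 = (w - 5)*(w^2 - 5*w + 6) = (w - 5)*(w - 3)*(w - 2)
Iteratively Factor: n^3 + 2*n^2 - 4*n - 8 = (n + 2)*(n^2 - 4) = (n + 2)^2*(n - 2)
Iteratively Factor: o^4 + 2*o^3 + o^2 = (o + 1)*(o^3 + o^2) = o*(o + 1)*(o^2 + o) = o^2*(o + 1)*(o + 1)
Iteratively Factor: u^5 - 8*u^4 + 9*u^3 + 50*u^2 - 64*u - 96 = (u - 3)*(u^4 - 5*u^3 - 6*u^2 + 32*u + 32) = (u - 4)*(u - 3)*(u^3 - u^2 - 10*u - 8) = (u - 4)^2*(u - 3)*(u^2 + 3*u + 2) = (u - 4)^2*(u - 3)*(u + 2)*(u + 1)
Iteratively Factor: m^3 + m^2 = (m)*(m^2 + m) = m*(m + 1)*(m)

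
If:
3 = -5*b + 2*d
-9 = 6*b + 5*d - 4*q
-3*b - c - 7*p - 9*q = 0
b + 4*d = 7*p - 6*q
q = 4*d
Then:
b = -15/43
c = -1668/43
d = 27/43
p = 741/301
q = 108/43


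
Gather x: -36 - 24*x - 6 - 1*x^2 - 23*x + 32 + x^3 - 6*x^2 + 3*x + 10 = x^3 - 7*x^2 - 44*x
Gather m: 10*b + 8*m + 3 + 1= 10*b + 8*m + 4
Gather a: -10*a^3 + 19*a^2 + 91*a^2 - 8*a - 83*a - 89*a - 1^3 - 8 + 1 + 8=-10*a^3 + 110*a^2 - 180*a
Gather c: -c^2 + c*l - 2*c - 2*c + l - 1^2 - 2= -c^2 + c*(l - 4) + l - 3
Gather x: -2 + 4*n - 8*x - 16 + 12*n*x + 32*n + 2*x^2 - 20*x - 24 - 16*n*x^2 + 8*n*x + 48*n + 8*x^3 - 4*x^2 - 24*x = 84*n + 8*x^3 + x^2*(-16*n - 2) + x*(20*n - 52) - 42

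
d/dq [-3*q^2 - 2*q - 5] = -6*q - 2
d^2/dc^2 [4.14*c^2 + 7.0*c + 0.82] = 8.28000000000000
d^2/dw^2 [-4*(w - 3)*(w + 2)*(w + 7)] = -24*w - 48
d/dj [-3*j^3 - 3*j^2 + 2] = 3*j*(-3*j - 2)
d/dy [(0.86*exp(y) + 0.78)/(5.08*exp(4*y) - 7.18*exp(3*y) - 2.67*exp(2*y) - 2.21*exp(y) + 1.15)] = (-13.1064*exp(4*y) - 3.5*exp(3*y) + 19.0974*exp(2*y) + 4.1652*exp(y) + 2.7128)*exp(y)/(25.8064*exp(8*y) - 72.9488*exp(7*y) + 24.4252*exp(6*y) + 15.8876*exp(5*y) + 50.5485*exp(4*y) - 4.7126*exp(3*y) - 1.2569*exp(2*y) - 5.083*exp(y) + 1.3225)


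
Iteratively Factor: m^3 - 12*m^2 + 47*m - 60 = (m - 4)*(m^2 - 8*m + 15) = (m - 4)*(m - 3)*(m - 5)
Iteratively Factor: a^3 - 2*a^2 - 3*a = (a)*(a^2 - 2*a - 3) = a*(a + 1)*(a - 3)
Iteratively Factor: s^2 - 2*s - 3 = (s - 3)*(s + 1)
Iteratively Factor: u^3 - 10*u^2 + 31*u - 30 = (u - 3)*(u^2 - 7*u + 10) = (u - 5)*(u - 3)*(u - 2)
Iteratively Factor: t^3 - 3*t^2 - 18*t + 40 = (t - 2)*(t^2 - t - 20) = (t - 2)*(t + 4)*(t - 5)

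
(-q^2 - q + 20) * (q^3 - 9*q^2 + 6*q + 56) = -q^5 + 8*q^4 + 23*q^3 - 242*q^2 + 64*q + 1120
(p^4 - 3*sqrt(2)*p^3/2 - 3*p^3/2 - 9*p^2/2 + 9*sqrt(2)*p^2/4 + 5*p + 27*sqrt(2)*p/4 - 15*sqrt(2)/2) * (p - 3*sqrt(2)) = p^5 - 9*sqrt(2)*p^4/2 - 3*p^4/2 + 9*p^3/2 + 27*sqrt(2)*p^3/4 - 17*p^2/2 + 81*sqrt(2)*p^2/4 - 81*p/2 - 45*sqrt(2)*p/2 + 45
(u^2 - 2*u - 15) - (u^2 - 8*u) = 6*u - 15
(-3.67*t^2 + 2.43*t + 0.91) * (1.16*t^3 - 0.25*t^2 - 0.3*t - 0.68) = -4.2572*t^5 + 3.7363*t^4 + 1.5491*t^3 + 1.5391*t^2 - 1.9254*t - 0.6188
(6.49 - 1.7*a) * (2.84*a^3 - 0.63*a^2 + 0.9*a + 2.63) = -4.828*a^4 + 19.5026*a^3 - 5.6187*a^2 + 1.37*a + 17.0687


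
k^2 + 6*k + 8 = (k + 2)*(k + 4)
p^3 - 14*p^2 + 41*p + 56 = (p - 8)*(p - 7)*(p + 1)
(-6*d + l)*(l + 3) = -6*d*l - 18*d + l^2 + 3*l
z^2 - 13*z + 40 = (z - 8)*(z - 5)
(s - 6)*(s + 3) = s^2 - 3*s - 18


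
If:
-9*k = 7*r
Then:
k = -7*r/9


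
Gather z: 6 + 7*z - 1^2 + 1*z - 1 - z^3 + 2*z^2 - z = -z^3 + 2*z^2 + 7*z + 4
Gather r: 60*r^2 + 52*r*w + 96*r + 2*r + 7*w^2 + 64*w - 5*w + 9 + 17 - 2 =60*r^2 + r*(52*w + 98) + 7*w^2 + 59*w + 24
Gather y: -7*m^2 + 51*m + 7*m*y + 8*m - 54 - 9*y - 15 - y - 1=-7*m^2 + 59*m + y*(7*m - 10) - 70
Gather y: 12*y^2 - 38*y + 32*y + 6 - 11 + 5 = 12*y^2 - 6*y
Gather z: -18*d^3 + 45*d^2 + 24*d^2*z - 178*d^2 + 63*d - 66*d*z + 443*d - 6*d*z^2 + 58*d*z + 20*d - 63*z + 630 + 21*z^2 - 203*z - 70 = -18*d^3 - 133*d^2 + 526*d + z^2*(21 - 6*d) + z*(24*d^2 - 8*d - 266) + 560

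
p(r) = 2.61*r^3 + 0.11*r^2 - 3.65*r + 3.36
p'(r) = 7.83*r^2 + 0.22*r - 3.65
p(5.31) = 377.85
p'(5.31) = 218.29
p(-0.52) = 4.92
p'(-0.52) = -1.65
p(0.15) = 2.82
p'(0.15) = -3.44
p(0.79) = 1.83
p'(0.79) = 1.41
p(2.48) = 34.79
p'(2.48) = 45.05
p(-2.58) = -31.31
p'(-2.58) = 47.90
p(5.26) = 367.04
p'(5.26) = 214.14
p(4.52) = 230.13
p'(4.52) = 157.31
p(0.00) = 3.36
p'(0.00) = -3.65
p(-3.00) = -55.17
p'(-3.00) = 66.16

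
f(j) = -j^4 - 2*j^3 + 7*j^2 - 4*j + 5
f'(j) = -4*j^3 - 6*j^2 + 14*j - 4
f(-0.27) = 6.62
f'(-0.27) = -8.14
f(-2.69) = 52.98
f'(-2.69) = -7.22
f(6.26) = -1772.02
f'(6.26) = -1132.74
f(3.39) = -138.10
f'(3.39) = -181.33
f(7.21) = -3111.91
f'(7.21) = -1714.19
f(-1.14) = 19.93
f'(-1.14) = -21.83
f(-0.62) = 10.50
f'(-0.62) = -14.03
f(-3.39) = 44.85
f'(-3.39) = 35.42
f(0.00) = 5.00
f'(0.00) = -4.00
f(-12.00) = -16219.00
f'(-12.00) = 5876.00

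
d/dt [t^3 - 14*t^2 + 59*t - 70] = 3*t^2 - 28*t + 59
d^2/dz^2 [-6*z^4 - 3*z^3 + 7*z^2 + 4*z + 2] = -72*z^2 - 18*z + 14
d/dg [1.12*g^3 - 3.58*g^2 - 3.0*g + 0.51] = 3.36*g^2 - 7.16*g - 3.0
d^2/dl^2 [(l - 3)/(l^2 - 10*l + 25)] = 2*(l + 1)/(l^4 - 20*l^3 + 150*l^2 - 500*l + 625)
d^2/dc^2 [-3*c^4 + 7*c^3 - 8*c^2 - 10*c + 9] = -36*c^2 + 42*c - 16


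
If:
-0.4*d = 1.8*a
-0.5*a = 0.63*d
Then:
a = 0.00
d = 0.00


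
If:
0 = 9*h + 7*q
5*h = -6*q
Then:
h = 0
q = 0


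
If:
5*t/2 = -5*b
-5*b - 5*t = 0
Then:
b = 0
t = 0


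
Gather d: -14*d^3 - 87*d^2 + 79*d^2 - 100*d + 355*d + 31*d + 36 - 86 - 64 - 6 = -14*d^3 - 8*d^2 + 286*d - 120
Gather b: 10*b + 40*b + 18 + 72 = 50*b + 90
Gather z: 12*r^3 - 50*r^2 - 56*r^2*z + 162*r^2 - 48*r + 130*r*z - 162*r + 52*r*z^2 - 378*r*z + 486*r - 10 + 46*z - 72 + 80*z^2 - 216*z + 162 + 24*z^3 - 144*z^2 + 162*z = 12*r^3 + 112*r^2 + 276*r + 24*z^3 + z^2*(52*r - 64) + z*(-56*r^2 - 248*r - 8) + 80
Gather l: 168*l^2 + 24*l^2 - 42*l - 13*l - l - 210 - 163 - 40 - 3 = 192*l^2 - 56*l - 416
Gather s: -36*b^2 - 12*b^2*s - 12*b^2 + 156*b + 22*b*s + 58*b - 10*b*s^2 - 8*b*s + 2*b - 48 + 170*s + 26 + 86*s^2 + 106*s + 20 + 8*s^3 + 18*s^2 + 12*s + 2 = -48*b^2 + 216*b + 8*s^3 + s^2*(104 - 10*b) + s*(-12*b^2 + 14*b + 288)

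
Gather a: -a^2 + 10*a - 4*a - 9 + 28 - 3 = -a^2 + 6*a + 16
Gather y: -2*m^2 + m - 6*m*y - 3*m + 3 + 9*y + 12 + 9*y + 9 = -2*m^2 - 2*m + y*(18 - 6*m) + 24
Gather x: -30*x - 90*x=-120*x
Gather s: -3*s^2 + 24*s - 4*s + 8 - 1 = -3*s^2 + 20*s + 7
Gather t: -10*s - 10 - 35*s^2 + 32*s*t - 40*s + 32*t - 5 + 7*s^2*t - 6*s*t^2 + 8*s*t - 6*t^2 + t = -35*s^2 - 50*s + t^2*(-6*s - 6) + t*(7*s^2 + 40*s + 33) - 15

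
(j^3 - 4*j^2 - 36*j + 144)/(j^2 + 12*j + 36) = (j^2 - 10*j + 24)/(j + 6)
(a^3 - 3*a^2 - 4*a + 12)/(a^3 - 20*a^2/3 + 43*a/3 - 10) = 3*(a + 2)/(3*a - 5)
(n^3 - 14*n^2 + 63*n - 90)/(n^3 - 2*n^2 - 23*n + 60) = (n^2 - 11*n + 30)/(n^2 + n - 20)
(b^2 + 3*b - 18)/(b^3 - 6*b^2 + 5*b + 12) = (b + 6)/(b^2 - 3*b - 4)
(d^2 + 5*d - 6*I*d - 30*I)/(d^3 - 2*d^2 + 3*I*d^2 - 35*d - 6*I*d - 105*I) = (d - 6*I)/(d^2 + d*(-7 + 3*I) - 21*I)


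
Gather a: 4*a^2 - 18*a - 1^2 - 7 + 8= 4*a^2 - 18*a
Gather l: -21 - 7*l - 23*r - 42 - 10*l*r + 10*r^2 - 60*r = l*(-10*r - 7) + 10*r^2 - 83*r - 63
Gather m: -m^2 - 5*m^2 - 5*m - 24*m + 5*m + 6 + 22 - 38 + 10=-6*m^2 - 24*m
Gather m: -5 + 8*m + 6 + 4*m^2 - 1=4*m^2 + 8*m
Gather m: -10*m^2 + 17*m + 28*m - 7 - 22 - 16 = -10*m^2 + 45*m - 45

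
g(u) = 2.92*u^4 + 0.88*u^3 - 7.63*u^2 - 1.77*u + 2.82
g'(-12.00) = -19621.53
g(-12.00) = 57953.82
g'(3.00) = 291.57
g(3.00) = 189.12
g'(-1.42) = -8.22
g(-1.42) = -0.70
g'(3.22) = 366.42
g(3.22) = 261.30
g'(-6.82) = -3479.97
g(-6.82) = 5697.99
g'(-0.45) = 4.57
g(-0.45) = 2.11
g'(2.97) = 282.19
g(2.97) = 180.51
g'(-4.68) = -1069.77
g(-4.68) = 1154.55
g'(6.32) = 2955.69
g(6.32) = 4567.57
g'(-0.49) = 4.97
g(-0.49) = 1.92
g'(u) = 11.68*u^3 + 2.64*u^2 - 15.26*u - 1.77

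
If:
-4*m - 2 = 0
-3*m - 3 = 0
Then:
No Solution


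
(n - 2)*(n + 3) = n^2 + n - 6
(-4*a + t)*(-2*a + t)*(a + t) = 8*a^3 + 2*a^2*t - 5*a*t^2 + t^3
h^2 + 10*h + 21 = (h + 3)*(h + 7)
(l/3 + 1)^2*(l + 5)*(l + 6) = l^4/9 + 17*l^3/9 + 35*l^2/3 + 31*l + 30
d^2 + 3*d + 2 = (d + 1)*(d + 2)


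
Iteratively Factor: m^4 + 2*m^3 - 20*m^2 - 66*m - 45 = (m + 1)*(m^3 + m^2 - 21*m - 45) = (m - 5)*(m + 1)*(m^2 + 6*m + 9) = (m - 5)*(m + 1)*(m + 3)*(m + 3)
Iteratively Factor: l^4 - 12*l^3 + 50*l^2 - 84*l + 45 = (l - 1)*(l^3 - 11*l^2 + 39*l - 45) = (l - 3)*(l - 1)*(l^2 - 8*l + 15) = (l - 3)^2*(l - 1)*(l - 5)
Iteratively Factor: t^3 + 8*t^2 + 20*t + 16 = (t + 4)*(t^2 + 4*t + 4) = (t + 2)*(t + 4)*(t + 2)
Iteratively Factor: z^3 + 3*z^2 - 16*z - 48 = (z + 4)*(z^2 - z - 12) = (z + 3)*(z + 4)*(z - 4)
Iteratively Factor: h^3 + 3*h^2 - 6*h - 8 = (h + 4)*(h^2 - h - 2) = (h + 1)*(h + 4)*(h - 2)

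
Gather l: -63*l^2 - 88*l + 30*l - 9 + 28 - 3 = -63*l^2 - 58*l + 16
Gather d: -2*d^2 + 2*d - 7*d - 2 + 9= -2*d^2 - 5*d + 7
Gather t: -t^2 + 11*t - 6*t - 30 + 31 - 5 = -t^2 + 5*t - 4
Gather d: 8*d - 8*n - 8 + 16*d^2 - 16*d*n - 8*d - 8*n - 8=16*d^2 - 16*d*n - 16*n - 16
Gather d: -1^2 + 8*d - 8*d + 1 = 0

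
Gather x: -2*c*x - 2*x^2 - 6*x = -2*x^2 + x*(-2*c - 6)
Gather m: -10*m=-10*m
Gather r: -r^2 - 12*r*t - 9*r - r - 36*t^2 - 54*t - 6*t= -r^2 + r*(-12*t - 10) - 36*t^2 - 60*t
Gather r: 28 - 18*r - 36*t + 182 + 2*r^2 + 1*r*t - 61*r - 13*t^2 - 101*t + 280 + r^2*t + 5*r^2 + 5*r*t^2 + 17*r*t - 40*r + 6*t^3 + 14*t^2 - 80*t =r^2*(t + 7) + r*(5*t^2 + 18*t - 119) + 6*t^3 + t^2 - 217*t + 490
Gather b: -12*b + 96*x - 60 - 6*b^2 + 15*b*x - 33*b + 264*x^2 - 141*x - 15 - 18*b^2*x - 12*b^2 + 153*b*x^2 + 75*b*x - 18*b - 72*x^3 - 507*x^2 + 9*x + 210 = b^2*(-18*x - 18) + b*(153*x^2 + 90*x - 63) - 72*x^3 - 243*x^2 - 36*x + 135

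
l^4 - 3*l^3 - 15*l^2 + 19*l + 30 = (l - 5)*(l - 2)*(l + 1)*(l + 3)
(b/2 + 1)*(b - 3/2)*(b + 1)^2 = b^4/2 + 5*b^3/4 - b^2/2 - 11*b/4 - 3/2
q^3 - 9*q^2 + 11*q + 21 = (q - 7)*(q - 3)*(q + 1)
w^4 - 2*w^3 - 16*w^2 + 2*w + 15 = (w - 5)*(w - 1)*(w + 1)*(w + 3)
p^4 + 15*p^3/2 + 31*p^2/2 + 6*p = p*(p + 1/2)*(p + 3)*(p + 4)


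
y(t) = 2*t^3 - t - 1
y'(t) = 6*t^2 - 1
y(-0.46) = -0.73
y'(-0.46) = 0.27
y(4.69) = 200.63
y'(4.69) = 130.98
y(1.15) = 0.89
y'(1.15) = 6.94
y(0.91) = -0.40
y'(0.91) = 3.97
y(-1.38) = -4.88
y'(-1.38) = 10.43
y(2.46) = 26.31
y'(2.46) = 35.31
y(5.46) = 319.08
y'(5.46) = 177.87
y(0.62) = -1.14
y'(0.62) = 1.31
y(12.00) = 3443.00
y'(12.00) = 863.00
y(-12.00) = -3445.00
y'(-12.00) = 863.00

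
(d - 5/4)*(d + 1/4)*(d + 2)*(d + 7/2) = d^4 + 9*d^3/2 + 19*d^2/16 - 279*d/32 - 35/16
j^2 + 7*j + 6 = (j + 1)*(j + 6)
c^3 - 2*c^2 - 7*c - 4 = (c - 4)*(c + 1)^2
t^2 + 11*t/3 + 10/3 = (t + 5/3)*(t + 2)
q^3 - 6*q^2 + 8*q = q*(q - 4)*(q - 2)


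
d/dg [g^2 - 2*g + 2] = 2*g - 2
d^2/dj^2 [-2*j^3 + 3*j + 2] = -12*j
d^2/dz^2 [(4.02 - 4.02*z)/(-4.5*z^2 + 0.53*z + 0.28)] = ((40.4412 - 108.54*z)*(-4.5*z^2 + 0.53*z + 0.28) - 4.02*(z - 1)*(9.0*z - 0.53)*(18.0*z - 1.06))/(-4.5*z^2 + 0.53*z + 0.28)^3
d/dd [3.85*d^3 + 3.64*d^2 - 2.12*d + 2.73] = 11.55*d^2 + 7.28*d - 2.12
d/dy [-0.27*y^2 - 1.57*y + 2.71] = -0.54*y - 1.57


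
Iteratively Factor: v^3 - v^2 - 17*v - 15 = (v + 1)*(v^2 - 2*v - 15) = (v + 1)*(v + 3)*(v - 5)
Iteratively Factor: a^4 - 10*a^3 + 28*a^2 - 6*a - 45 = (a - 3)*(a^3 - 7*a^2 + 7*a + 15) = (a - 3)*(a + 1)*(a^2 - 8*a + 15) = (a - 3)^2*(a + 1)*(a - 5)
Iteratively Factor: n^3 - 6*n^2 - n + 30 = (n + 2)*(n^2 - 8*n + 15) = (n - 5)*(n + 2)*(n - 3)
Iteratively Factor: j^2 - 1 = (j + 1)*(j - 1)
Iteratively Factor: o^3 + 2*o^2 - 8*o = (o - 2)*(o^2 + 4*o) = (o - 2)*(o + 4)*(o)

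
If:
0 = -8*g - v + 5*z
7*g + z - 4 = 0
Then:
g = 4/7 - z/7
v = 43*z/7 - 32/7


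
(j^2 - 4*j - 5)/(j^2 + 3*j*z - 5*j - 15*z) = (j + 1)/(j + 3*z)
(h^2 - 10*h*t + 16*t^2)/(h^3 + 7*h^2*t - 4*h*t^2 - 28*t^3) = (h - 8*t)/(h^2 + 9*h*t + 14*t^2)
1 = 1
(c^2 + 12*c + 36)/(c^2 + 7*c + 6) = (c + 6)/(c + 1)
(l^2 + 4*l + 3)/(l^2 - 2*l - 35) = (l^2 + 4*l + 3)/(l^2 - 2*l - 35)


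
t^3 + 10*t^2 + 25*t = t*(t + 5)^2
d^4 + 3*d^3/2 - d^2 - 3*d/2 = d*(d - 1)*(d + 1)*(d + 3/2)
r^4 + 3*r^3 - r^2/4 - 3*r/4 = r*(r - 1/2)*(r + 1/2)*(r + 3)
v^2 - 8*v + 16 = (v - 4)^2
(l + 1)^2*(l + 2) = l^3 + 4*l^2 + 5*l + 2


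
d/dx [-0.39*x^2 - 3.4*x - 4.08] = -0.78*x - 3.4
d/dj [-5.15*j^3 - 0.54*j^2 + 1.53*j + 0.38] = -15.45*j^2 - 1.08*j + 1.53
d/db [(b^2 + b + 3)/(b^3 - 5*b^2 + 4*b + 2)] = (-b^4 - 2*b^3 + 34*b - 10)/(b^6 - 10*b^5 + 33*b^4 - 36*b^3 - 4*b^2 + 16*b + 4)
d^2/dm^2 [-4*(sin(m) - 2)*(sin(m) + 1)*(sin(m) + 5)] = -25*sin(m) - 9*sin(3*m) - 32*cos(2*m)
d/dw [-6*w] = -6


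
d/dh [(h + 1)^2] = 2*h + 2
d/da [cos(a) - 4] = -sin(a)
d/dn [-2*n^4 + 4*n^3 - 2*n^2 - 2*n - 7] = -8*n^3 + 12*n^2 - 4*n - 2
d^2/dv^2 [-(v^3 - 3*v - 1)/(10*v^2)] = 3*(v + 1)/(5*v^4)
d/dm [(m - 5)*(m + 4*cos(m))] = m + (5 - m)*(4*sin(m) - 1) + 4*cos(m)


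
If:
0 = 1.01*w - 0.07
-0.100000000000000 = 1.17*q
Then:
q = -0.09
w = 0.07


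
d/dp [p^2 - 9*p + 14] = 2*p - 9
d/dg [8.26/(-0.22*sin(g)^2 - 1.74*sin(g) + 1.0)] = (3.6344*sin(g) + 14.3724)*cos(g)/(0.22*sin(g)^2 + 1.74*sin(g) - 1.0)^2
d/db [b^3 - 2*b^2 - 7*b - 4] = 3*b^2 - 4*b - 7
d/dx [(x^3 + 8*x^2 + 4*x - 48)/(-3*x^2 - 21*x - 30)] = (-x^4 - 14*x^3 - 82*x^2 - 256*x - 376)/(3*(x^4 + 14*x^3 + 69*x^2 + 140*x + 100))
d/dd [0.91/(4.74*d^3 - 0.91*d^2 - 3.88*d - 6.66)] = (-12.9402*d^2 + 1.6562*d + 3.5308)/(-4.74*d^3 + 0.91*d^2 + 3.88*d + 6.66)^2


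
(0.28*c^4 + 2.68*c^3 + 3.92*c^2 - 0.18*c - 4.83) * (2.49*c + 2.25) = 0.6972*c^5 + 7.3032*c^4 + 15.7908*c^3 + 8.3718*c^2 - 12.4317*c - 10.8675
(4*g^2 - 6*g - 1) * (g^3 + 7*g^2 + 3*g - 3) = 4*g^5 + 22*g^4 - 31*g^3 - 37*g^2 + 15*g + 3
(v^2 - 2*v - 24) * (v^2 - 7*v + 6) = v^4 - 9*v^3 - 4*v^2 + 156*v - 144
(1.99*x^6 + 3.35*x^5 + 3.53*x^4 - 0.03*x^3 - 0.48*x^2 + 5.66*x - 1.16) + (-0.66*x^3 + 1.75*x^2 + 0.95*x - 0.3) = 1.99*x^6 + 3.35*x^5 + 3.53*x^4 - 0.69*x^3 + 1.27*x^2 + 6.61*x - 1.46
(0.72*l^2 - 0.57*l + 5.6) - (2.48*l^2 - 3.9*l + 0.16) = -1.76*l^2 + 3.33*l + 5.44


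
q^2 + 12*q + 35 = (q + 5)*(q + 7)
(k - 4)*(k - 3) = k^2 - 7*k + 12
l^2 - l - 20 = (l - 5)*(l + 4)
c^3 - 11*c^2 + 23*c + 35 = (c - 7)*(c - 5)*(c + 1)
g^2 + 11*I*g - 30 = (g + 5*I)*(g + 6*I)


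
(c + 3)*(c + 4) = c^2 + 7*c + 12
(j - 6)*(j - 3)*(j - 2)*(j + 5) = j^4 - 6*j^3 - 19*j^2 + 144*j - 180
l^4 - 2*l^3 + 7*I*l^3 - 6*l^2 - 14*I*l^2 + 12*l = l*(l - 2)*(l + I)*(l + 6*I)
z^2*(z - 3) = z^3 - 3*z^2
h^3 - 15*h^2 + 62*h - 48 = (h - 8)*(h - 6)*(h - 1)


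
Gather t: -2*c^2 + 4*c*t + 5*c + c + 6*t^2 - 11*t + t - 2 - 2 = -2*c^2 + 6*c + 6*t^2 + t*(4*c - 10) - 4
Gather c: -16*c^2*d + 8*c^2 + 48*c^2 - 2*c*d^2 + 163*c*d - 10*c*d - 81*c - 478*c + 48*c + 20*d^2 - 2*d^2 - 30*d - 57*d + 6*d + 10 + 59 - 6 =c^2*(56 - 16*d) + c*(-2*d^2 + 153*d - 511) + 18*d^2 - 81*d + 63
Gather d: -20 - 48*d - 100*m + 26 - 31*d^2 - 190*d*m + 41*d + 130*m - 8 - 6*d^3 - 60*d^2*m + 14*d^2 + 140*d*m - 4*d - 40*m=-6*d^3 + d^2*(-60*m - 17) + d*(-50*m - 11) - 10*m - 2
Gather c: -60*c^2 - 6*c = -60*c^2 - 6*c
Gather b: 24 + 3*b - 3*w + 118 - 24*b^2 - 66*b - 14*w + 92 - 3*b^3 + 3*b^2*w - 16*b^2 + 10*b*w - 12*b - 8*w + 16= -3*b^3 + b^2*(3*w - 40) + b*(10*w - 75) - 25*w + 250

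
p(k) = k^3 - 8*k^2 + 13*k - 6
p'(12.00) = 253.00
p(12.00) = 726.00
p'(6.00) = 25.00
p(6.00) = 0.00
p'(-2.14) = 60.98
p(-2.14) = -80.26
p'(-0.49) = 21.56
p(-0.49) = -14.41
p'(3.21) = -7.45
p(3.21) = -13.63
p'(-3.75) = 115.19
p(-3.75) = -219.98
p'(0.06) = 12.05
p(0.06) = -5.25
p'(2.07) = -7.27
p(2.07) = -4.50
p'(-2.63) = 75.83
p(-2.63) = -113.72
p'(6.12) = 27.44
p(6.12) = 3.15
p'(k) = 3*k^2 - 16*k + 13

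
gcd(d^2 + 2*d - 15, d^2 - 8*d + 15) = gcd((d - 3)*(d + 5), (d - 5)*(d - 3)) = d - 3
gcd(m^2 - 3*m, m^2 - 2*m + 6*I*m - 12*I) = 1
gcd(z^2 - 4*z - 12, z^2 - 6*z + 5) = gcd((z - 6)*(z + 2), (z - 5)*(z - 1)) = 1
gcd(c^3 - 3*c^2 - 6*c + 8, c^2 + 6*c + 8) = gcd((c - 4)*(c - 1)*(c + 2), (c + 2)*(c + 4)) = c + 2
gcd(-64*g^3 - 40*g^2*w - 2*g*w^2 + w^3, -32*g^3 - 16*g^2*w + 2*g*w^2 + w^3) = 8*g^2 + 6*g*w + w^2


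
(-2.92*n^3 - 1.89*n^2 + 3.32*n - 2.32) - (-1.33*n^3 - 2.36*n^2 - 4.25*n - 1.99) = -1.59*n^3 + 0.47*n^2 + 7.57*n - 0.33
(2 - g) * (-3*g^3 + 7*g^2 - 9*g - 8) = 3*g^4 - 13*g^3 + 23*g^2 - 10*g - 16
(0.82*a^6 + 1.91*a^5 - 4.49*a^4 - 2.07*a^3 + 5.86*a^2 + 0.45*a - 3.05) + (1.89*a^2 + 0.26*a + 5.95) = 0.82*a^6 + 1.91*a^5 - 4.49*a^4 - 2.07*a^3 + 7.75*a^2 + 0.71*a + 2.9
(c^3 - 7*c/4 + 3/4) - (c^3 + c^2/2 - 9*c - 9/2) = -c^2/2 + 29*c/4 + 21/4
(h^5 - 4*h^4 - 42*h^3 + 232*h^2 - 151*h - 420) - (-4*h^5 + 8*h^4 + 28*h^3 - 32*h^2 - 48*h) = 5*h^5 - 12*h^4 - 70*h^3 + 264*h^2 - 103*h - 420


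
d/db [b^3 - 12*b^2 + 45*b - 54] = 3*b^2 - 24*b + 45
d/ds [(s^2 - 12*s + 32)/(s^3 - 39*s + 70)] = (2*(s - 6)*(s^3 - 39*s + 70) - 3*(s^2 - 13)*(s^2 - 12*s + 32))/(s^3 - 39*s + 70)^2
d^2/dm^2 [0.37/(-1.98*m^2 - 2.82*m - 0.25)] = (2.901096*m^2 + 4.131864*m - 0.37*(3.96*m + 2.82)*(7.92*m + 5.64) + 0.3663)/(1.98*m^2 + 2.82*m + 0.25)^3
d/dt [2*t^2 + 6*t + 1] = 4*t + 6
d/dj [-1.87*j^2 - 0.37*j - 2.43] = -3.74*j - 0.37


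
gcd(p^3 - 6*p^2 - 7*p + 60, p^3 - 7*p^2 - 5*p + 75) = p^2 - 2*p - 15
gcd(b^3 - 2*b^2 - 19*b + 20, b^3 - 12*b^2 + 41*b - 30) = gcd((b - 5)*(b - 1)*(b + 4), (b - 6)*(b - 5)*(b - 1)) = b^2 - 6*b + 5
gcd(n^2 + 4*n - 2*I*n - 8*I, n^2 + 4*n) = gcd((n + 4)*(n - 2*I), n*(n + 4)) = n + 4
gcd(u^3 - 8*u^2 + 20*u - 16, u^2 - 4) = u - 2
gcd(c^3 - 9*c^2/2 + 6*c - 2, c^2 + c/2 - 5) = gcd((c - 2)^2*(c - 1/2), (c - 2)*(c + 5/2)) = c - 2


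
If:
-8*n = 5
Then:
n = -5/8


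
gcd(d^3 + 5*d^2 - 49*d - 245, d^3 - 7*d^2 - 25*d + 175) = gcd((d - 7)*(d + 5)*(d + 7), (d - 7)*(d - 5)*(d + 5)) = d^2 - 2*d - 35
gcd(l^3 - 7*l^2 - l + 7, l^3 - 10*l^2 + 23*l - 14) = l^2 - 8*l + 7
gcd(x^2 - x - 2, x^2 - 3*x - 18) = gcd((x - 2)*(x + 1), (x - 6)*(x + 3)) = 1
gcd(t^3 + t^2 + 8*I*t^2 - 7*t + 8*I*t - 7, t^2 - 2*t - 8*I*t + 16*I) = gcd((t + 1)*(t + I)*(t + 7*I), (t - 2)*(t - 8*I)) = 1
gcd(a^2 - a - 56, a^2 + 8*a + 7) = a + 7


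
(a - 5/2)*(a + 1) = a^2 - 3*a/2 - 5/2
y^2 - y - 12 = (y - 4)*(y + 3)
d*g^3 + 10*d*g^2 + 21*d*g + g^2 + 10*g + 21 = (g + 3)*(g + 7)*(d*g + 1)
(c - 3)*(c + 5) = c^2 + 2*c - 15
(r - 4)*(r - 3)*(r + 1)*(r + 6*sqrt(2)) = r^4 - 6*r^3 + 6*sqrt(2)*r^3 - 36*sqrt(2)*r^2 + 5*r^2 + 12*r + 30*sqrt(2)*r + 72*sqrt(2)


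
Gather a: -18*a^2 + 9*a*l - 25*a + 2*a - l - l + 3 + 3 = -18*a^2 + a*(9*l - 23) - 2*l + 6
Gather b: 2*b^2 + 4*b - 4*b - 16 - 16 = 2*b^2 - 32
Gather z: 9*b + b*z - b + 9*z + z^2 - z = 8*b + z^2 + z*(b + 8)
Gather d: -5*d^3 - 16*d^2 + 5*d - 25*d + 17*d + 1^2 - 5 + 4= -5*d^3 - 16*d^2 - 3*d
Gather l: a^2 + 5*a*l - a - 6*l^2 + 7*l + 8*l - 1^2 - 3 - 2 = a^2 - a - 6*l^2 + l*(5*a + 15) - 6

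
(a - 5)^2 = a^2 - 10*a + 25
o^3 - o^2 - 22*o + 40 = (o - 4)*(o - 2)*(o + 5)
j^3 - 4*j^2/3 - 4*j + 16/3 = (j - 2)*(j - 4/3)*(j + 2)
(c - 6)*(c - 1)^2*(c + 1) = c^4 - 7*c^3 + 5*c^2 + 7*c - 6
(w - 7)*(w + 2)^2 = w^3 - 3*w^2 - 24*w - 28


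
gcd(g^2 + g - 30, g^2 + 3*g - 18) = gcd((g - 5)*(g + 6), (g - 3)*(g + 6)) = g + 6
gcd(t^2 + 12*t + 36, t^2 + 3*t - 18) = t + 6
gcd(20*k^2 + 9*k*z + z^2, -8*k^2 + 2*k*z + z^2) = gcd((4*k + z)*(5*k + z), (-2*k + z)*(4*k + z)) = 4*k + z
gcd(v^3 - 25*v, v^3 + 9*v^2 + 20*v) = v^2 + 5*v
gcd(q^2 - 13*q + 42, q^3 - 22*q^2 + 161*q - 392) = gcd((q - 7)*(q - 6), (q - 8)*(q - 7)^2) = q - 7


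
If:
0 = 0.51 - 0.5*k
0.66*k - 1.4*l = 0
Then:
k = 1.02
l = 0.48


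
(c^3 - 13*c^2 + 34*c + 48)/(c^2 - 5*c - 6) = c - 8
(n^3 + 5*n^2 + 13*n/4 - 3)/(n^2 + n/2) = (4*n^3 + 20*n^2 + 13*n - 12)/(2*n*(2*n + 1))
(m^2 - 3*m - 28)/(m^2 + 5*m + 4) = (m - 7)/(m + 1)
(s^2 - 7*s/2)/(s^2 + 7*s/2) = (2*s - 7)/(2*s + 7)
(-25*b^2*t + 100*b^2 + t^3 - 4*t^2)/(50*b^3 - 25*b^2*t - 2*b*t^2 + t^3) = (t - 4)/(-2*b + t)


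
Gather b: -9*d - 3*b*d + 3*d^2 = -3*b*d + 3*d^2 - 9*d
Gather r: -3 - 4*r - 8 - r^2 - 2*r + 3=-r^2 - 6*r - 8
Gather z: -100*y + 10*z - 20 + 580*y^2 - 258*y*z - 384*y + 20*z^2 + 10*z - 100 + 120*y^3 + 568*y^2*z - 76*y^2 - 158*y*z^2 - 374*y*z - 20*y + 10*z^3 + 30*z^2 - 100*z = 120*y^3 + 504*y^2 - 504*y + 10*z^3 + z^2*(50 - 158*y) + z*(568*y^2 - 632*y - 80) - 120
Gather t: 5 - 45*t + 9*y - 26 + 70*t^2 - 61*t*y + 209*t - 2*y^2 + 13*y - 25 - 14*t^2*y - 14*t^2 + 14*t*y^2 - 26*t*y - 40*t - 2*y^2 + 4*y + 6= t^2*(56 - 14*y) + t*(14*y^2 - 87*y + 124) - 4*y^2 + 26*y - 40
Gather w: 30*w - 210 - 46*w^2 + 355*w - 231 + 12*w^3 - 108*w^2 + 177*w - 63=12*w^3 - 154*w^2 + 562*w - 504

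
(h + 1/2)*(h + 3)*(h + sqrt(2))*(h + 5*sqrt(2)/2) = h^4 + 7*h^3/2 + 7*sqrt(2)*h^3/2 + 13*h^2/2 + 49*sqrt(2)*h^2/4 + 21*sqrt(2)*h/4 + 35*h/2 + 15/2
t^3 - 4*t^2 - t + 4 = (t - 4)*(t - 1)*(t + 1)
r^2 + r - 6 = (r - 2)*(r + 3)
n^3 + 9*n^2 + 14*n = n*(n + 2)*(n + 7)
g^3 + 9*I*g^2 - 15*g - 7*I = (g + I)^2*(g + 7*I)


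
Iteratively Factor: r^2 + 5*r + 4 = (r + 1)*(r + 4)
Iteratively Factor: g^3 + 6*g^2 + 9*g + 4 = (g + 1)*(g^2 + 5*g + 4) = (g + 1)*(g + 4)*(g + 1)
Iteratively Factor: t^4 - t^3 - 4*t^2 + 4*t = (t - 1)*(t^3 - 4*t) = (t - 2)*(t - 1)*(t^2 + 2*t) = t*(t - 2)*(t - 1)*(t + 2)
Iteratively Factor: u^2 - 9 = (u + 3)*(u - 3)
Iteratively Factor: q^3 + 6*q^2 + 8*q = (q + 4)*(q^2 + 2*q) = (q + 2)*(q + 4)*(q)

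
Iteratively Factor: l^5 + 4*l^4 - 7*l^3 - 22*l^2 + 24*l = (l + 4)*(l^4 - 7*l^2 + 6*l) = (l - 1)*(l + 4)*(l^3 + l^2 - 6*l) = (l - 1)*(l + 3)*(l + 4)*(l^2 - 2*l) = l*(l - 1)*(l + 3)*(l + 4)*(l - 2)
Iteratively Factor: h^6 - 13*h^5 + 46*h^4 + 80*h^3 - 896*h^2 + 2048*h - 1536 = (h + 4)*(h^5 - 17*h^4 + 114*h^3 - 376*h^2 + 608*h - 384) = (h - 4)*(h + 4)*(h^4 - 13*h^3 + 62*h^2 - 128*h + 96) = (h - 4)*(h - 2)*(h + 4)*(h^3 - 11*h^2 + 40*h - 48) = (h - 4)^2*(h - 2)*(h + 4)*(h^2 - 7*h + 12) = (h - 4)^3*(h - 2)*(h + 4)*(h - 3)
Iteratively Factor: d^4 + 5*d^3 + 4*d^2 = (d + 1)*(d^3 + 4*d^2) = (d + 1)*(d + 4)*(d^2) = d*(d + 1)*(d + 4)*(d)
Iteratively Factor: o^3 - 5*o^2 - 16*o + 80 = (o - 4)*(o^2 - o - 20) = (o - 4)*(o + 4)*(o - 5)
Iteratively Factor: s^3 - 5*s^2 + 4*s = (s - 1)*(s^2 - 4*s) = (s - 4)*(s - 1)*(s)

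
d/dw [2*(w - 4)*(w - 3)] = 4*w - 14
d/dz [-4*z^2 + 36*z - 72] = 36 - 8*z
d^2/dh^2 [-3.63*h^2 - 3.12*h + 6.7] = -7.26000000000000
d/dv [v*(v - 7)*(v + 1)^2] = 4*v^3 - 15*v^2 - 26*v - 7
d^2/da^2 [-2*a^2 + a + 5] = -4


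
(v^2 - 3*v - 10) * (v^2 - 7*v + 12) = v^4 - 10*v^3 + 23*v^2 + 34*v - 120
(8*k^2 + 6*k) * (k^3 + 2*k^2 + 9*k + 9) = 8*k^5 + 22*k^4 + 84*k^3 + 126*k^2 + 54*k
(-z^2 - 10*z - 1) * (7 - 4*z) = 4*z^3 + 33*z^2 - 66*z - 7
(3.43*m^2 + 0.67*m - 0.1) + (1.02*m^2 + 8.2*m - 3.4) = 4.45*m^2 + 8.87*m - 3.5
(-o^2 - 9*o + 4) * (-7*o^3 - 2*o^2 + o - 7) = 7*o^5 + 65*o^4 - 11*o^3 - 10*o^2 + 67*o - 28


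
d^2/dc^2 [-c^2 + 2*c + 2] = -2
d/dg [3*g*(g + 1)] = 6*g + 3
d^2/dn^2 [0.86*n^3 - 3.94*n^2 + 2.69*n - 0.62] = 5.16*n - 7.88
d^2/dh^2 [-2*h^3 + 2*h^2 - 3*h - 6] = 4 - 12*h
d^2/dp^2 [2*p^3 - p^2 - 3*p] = 12*p - 2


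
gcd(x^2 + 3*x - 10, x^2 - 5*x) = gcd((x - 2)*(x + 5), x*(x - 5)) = 1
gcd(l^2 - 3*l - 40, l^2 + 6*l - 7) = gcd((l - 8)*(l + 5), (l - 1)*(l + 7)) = 1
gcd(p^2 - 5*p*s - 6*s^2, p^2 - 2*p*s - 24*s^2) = p - 6*s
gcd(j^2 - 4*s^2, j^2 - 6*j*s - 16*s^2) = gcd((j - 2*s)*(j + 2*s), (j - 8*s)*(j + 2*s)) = j + 2*s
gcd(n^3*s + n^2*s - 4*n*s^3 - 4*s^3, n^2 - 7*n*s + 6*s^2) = 1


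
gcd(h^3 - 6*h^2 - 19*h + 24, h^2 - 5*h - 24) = h^2 - 5*h - 24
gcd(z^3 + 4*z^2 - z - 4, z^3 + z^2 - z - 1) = z^2 - 1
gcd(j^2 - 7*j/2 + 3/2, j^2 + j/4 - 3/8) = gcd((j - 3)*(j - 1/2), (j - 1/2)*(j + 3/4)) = j - 1/2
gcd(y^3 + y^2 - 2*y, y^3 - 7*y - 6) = y + 2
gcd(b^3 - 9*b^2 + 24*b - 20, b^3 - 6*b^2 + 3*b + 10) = b^2 - 7*b + 10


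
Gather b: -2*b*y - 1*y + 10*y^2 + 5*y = -2*b*y + 10*y^2 + 4*y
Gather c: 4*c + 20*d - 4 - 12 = 4*c + 20*d - 16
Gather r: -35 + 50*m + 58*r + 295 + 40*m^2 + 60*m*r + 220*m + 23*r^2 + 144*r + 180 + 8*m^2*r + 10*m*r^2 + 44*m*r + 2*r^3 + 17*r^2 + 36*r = 40*m^2 + 270*m + 2*r^3 + r^2*(10*m + 40) + r*(8*m^2 + 104*m + 238) + 440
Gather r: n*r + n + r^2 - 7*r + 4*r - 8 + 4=n + r^2 + r*(n - 3) - 4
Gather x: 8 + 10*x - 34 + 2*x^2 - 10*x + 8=2*x^2 - 18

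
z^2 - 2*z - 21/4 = (z - 7/2)*(z + 3/2)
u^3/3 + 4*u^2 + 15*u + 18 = (u/3 + 1)*(u + 3)*(u + 6)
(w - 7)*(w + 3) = w^2 - 4*w - 21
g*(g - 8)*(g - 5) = g^3 - 13*g^2 + 40*g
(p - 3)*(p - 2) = p^2 - 5*p + 6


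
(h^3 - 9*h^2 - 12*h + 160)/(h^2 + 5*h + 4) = (h^2 - 13*h + 40)/(h + 1)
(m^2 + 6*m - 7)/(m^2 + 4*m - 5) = (m + 7)/(m + 5)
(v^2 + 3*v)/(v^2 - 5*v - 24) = v/(v - 8)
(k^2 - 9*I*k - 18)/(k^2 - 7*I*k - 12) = (k - 6*I)/(k - 4*I)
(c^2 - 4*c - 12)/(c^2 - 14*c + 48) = (c + 2)/(c - 8)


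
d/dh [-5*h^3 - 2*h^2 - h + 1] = -15*h^2 - 4*h - 1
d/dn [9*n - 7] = 9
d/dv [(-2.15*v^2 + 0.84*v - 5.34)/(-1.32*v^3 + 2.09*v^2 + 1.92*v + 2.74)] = (-2.838*v^4 + 2.2176*v^3 - 27.03*v^2 + 10.5392*v + 12.5544)/(1.7424*v^6 - 5.5176*v^5 - 0.700700000000001*v^4 + 0.791999999999998*v^3 + 15.1396*v^2 + 10.5216*v + 7.5076)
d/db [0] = 0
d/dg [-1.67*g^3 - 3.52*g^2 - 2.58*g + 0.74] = -5.01*g^2 - 7.04*g - 2.58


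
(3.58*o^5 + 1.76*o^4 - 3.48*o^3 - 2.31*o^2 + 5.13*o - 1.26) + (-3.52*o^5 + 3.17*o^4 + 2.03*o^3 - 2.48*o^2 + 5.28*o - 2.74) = 0.0600000000000001*o^5 + 4.93*o^4 - 1.45*o^3 - 4.79*o^2 + 10.41*o - 4.0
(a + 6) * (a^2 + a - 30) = a^3 + 7*a^2 - 24*a - 180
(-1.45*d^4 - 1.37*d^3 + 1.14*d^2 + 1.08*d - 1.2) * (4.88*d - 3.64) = -7.076*d^5 - 1.4076*d^4 + 10.55*d^3 + 1.1208*d^2 - 9.7872*d + 4.368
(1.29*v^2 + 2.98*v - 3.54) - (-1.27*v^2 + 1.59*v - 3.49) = 2.56*v^2 + 1.39*v - 0.0499999999999998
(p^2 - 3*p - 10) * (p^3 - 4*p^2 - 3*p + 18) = p^5 - 7*p^4 - p^3 + 67*p^2 - 24*p - 180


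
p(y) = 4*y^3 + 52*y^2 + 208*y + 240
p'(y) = 12*y^2 + 104*y + 208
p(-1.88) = 6.17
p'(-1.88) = 54.89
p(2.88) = 1365.90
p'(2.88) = 607.05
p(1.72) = 771.95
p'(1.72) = 422.38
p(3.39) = 1698.54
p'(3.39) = 698.47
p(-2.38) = -14.42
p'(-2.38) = 28.45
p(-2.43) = -15.78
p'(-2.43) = 26.14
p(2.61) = 1208.23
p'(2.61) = 561.19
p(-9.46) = -460.48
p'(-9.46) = 298.06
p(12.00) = 17136.00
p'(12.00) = 3184.00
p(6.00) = 4224.00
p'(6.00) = 1264.00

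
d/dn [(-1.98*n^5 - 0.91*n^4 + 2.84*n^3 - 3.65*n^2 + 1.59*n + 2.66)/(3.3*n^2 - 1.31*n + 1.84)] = (-19.602*n^6 + 4.3692*n^5 - 5.2677*n^4 - 14.1384*n^3 + 15.2113*n^2 - 30.988*n + 6.4102)/(10.89*n^4 - 8.646*n^3 + 13.8601*n^2 - 4.8208*n + 3.3856)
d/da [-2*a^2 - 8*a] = -4*a - 8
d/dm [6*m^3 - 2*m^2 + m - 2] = 18*m^2 - 4*m + 1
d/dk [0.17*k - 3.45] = 0.170000000000000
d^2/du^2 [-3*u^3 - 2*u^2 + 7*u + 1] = -18*u - 4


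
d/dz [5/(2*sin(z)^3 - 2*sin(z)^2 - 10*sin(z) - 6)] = 5*(5 - 3*sin(z))*cos(z)/(2*(sin(z) - 3)^2*(sin(z) + 1)^3)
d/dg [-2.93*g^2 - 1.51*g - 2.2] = -5.86*g - 1.51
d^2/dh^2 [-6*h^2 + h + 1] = -12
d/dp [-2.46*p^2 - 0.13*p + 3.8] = -4.92*p - 0.13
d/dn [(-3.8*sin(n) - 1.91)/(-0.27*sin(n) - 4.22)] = 15.5203*cos(n)/(0.27*sin(n) + 4.22)^2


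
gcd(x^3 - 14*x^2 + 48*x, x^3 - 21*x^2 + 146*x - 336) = x^2 - 14*x + 48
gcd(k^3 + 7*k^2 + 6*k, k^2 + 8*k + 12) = k + 6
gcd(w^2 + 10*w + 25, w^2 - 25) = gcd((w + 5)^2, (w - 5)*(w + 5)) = w + 5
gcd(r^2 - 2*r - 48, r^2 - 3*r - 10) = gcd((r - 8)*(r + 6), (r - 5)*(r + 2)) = 1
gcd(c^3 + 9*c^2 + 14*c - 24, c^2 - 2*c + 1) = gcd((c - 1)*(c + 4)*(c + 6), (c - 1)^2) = c - 1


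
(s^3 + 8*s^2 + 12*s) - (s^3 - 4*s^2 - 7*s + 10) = 12*s^2 + 19*s - 10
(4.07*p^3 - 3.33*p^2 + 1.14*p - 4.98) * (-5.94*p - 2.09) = -24.1758*p^4 + 11.2739*p^3 + 0.188099999999999*p^2 + 27.1986*p + 10.4082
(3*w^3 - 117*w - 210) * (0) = 0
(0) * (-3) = 0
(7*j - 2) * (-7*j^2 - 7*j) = -49*j^3 - 35*j^2 + 14*j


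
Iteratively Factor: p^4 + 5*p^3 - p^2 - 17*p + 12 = (p + 3)*(p^3 + 2*p^2 - 7*p + 4) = (p + 3)*(p + 4)*(p^2 - 2*p + 1) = (p - 1)*(p + 3)*(p + 4)*(p - 1)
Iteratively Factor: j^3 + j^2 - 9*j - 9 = (j - 3)*(j^2 + 4*j + 3) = (j - 3)*(j + 3)*(j + 1)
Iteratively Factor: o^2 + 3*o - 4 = (o - 1)*(o + 4)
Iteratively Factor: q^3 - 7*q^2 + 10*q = (q)*(q^2 - 7*q + 10) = q*(q - 2)*(q - 5)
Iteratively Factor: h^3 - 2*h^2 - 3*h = (h + 1)*(h^2 - 3*h) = h*(h + 1)*(h - 3)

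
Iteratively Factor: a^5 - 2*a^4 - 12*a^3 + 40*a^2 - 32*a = (a + 4)*(a^4 - 6*a^3 + 12*a^2 - 8*a) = (a - 2)*(a + 4)*(a^3 - 4*a^2 + 4*a) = (a - 2)^2*(a + 4)*(a^2 - 2*a) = (a - 2)^3*(a + 4)*(a)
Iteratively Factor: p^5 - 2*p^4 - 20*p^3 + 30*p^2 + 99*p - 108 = (p - 1)*(p^4 - p^3 - 21*p^2 + 9*p + 108) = (p - 4)*(p - 1)*(p^3 + 3*p^2 - 9*p - 27) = (p - 4)*(p - 1)*(p + 3)*(p^2 - 9) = (p - 4)*(p - 3)*(p - 1)*(p + 3)*(p + 3)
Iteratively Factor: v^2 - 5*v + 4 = (v - 1)*(v - 4)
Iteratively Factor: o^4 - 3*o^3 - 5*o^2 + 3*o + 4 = (o - 4)*(o^3 + o^2 - o - 1) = (o - 4)*(o - 1)*(o^2 + 2*o + 1) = (o - 4)*(o - 1)*(o + 1)*(o + 1)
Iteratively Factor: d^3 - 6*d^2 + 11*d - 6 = (d - 3)*(d^2 - 3*d + 2) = (d - 3)*(d - 2)*(d - 1)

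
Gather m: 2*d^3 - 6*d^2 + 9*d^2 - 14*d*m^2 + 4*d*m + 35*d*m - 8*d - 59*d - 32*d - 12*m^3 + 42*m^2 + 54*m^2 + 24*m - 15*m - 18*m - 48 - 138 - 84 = 2*d^3 + 3*d^2 - 99*d - 12*m^3 + m^2*(96 - 14*d) + m*(39*d - 9) - 270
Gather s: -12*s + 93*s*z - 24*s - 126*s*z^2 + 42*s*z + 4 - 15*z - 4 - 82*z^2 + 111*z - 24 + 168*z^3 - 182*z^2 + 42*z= s*(-126*z^2 + 135*z - 36) + 168*z^3 - 264*z^2 + 138*z - 24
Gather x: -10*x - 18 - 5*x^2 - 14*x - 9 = -5*x^2 - 24*x - 27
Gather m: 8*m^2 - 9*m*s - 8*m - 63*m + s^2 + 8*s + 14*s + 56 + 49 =8*m^2 + m*(-9*s - 71) + s^2 + 22*s + 105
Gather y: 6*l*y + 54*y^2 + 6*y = 54*y^2 + y*(6*l + 6)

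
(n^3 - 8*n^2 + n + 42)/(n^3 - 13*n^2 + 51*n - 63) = (n + 2)/(n - 3)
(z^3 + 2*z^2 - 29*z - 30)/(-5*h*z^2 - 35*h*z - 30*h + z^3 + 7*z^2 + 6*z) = (z - 5)/(-5*h + z)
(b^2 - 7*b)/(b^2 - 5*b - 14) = b/(b + 2)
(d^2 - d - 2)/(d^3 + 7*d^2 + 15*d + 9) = (d - 2)/(d^2 + 6*d + 9)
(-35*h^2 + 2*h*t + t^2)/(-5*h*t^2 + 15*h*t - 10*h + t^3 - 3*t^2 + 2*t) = (7*h + t)/(t^2 - 3*t + 2)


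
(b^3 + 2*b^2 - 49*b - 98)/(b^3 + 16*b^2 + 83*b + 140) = (b^2 - 5*b - 14)/(b^2 + 9*b + 20)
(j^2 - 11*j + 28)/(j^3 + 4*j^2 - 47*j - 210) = (j - 4)/(j^2 + 11*j + 30)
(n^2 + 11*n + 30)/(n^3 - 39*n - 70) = (n + 6)/(n^2 - 5*n - 14)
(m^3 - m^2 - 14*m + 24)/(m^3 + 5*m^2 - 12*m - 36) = (m^2 + 2*m - 8)/(m^2 + 8*m + 12)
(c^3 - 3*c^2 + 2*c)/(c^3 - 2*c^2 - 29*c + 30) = c*(c - 2)/(c^2 - c - 30)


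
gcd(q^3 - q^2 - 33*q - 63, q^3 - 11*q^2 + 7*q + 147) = q^2 - 4*q - 21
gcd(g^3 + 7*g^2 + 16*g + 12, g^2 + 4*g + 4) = g^2 + 4*g + 4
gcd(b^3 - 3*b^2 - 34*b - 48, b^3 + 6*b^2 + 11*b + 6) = b^2 + 5*b + 6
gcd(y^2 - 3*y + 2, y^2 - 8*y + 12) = y - 2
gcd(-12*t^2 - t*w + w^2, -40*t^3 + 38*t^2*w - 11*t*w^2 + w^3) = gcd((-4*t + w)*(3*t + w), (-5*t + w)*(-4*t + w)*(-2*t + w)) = 4*t - w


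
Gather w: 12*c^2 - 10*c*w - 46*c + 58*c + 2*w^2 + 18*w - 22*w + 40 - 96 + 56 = 12*c^2 + 12*c + 2*w^2 + w*(-10*c - 4)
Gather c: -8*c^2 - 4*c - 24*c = -8*c^2 - 28*c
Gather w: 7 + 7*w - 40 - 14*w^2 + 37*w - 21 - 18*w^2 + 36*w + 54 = -32*w^2 + 80*w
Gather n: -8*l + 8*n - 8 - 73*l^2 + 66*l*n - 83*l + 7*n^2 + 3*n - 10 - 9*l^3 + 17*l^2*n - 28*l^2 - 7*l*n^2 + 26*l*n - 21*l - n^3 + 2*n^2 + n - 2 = -9*l^3 - 101*l^2 - 112*l - n^3 + n^2*(9 - 7*l) + n*(17*l^2 + 92*l + 12) - 20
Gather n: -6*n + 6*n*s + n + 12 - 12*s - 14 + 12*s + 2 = n*(6*s - 5)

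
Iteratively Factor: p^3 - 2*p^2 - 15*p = (p - 5)*(p^2 + 3*p) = p*(p - 5)*(p + 3)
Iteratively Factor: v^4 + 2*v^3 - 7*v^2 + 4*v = (v)*(v^3 + 2*v^2 - 7*v + 4) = v*(v - 1)*(v^2 + 3*v - 4) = v*(v - 1)*(v + 4)*(v - 1)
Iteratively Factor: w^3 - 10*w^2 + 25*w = (w - 5)*(w^2 - 5*w) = w*(w - 5)*(w - 5)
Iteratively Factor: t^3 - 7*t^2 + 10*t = (t - 5)*(t^2 - 2*t) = t*(t - 5)*(t - 2)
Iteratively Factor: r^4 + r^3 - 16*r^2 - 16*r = (r + 4)*(r^3 - 3*r^2 - 4*r) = (r - 4)*(r + 4)*(r^2 + r) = (r - 4)*(r + 1)*(r + 4)*(r)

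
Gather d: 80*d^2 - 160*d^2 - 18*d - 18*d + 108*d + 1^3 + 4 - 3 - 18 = -80*d^2 + 72*d - 16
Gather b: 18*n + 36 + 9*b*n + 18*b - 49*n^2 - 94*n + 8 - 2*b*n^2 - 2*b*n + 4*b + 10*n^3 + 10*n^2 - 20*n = b*(-2*n^2 + 7*n + 22) + 10*n^3 - 39*n^2 - 96*n + 44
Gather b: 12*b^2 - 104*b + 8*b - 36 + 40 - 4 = 12*b^2 - 96*b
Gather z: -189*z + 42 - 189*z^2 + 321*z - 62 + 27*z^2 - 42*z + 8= -162*z^2 + 90*z - 12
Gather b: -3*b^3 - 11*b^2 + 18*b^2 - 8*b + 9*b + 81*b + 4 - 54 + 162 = -3*b^3 + 7*b^2 + 82*b + 112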